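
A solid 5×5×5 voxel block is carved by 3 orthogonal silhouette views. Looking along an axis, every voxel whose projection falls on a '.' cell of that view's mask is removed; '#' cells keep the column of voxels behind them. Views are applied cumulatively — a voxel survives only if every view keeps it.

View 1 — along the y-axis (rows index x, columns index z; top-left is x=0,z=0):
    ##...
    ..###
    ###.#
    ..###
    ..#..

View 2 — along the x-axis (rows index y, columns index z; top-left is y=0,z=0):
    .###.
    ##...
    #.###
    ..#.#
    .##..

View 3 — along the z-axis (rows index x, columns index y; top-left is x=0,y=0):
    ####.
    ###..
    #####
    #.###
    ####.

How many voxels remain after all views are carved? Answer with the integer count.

31 voxels

start: 5×5×5 = 125 voxels
  1. axis=1 (XZ plane), |mask|=13  ⇒  voxels=65
  2. axis=0 (YZ plane), |mask|=13  ⇒  voxels=36
  3. axis=2 (XY plane), |mask|=20  ⇒  voxels=31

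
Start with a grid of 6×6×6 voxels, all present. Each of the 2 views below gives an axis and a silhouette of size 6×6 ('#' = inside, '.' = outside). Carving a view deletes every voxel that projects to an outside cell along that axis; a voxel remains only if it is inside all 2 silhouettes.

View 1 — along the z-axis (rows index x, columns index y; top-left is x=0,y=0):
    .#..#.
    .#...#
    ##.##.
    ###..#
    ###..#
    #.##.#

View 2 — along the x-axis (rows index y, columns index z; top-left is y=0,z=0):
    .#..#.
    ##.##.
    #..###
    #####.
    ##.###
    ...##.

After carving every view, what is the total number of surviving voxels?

start: 6×6×6 = 216 voxels
carve view 1 (along z, XY-mask fill 20/36): 120 voxels remain
carve view 2 (along x, YZ-mask fill 22/36): 68 voxels remain

remaining voxels: 68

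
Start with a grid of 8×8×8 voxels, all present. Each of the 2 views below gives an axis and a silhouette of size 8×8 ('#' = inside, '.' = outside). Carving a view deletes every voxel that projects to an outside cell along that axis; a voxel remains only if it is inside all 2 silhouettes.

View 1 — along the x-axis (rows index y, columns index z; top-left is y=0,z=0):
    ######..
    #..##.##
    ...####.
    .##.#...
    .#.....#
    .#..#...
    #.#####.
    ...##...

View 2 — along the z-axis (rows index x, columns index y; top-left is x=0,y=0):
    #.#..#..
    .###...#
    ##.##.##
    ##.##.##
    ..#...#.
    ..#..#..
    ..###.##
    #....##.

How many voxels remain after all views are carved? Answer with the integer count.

before carving: 512 voxels (8×8×8)
step 1: project along x, AND mask (30/64) → |grid| = 240
step 2: project along z, AND mask (31/64) → |grid| = 121

|visual hull| = 121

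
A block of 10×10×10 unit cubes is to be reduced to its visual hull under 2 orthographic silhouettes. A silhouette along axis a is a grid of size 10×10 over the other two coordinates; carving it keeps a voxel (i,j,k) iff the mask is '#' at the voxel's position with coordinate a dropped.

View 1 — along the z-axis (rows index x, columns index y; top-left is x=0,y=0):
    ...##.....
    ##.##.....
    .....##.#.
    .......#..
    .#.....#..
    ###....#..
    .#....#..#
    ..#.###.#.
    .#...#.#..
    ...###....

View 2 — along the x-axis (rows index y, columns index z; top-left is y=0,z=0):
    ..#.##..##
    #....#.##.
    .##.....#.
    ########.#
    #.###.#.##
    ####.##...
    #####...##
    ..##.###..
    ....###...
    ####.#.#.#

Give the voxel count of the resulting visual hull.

169 voxels

before carving: 1000 voxels (10×10×10)
  1. axis=2 (XY plane), |mask|=30  ⇒  voxels=300
  2. axis=0 (YZ plane), |mask|=56  ⇒  voxels=169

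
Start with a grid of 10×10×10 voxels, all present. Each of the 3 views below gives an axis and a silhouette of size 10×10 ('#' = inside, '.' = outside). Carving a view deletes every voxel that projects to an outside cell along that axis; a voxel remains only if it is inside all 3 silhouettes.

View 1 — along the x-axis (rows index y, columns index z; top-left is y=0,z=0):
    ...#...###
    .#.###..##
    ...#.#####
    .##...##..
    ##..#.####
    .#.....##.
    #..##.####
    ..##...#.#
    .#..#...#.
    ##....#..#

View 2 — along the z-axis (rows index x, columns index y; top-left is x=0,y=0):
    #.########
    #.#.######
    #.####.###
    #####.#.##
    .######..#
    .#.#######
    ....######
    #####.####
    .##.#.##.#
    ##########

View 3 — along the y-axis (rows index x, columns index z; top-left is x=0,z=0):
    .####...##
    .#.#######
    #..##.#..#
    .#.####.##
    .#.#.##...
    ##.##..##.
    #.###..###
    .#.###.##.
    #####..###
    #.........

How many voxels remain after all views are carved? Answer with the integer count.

|visual hull| = 229

before carving: 1000 voxels (10×10×10)
step 1: project along x, AND mask (48/100) → |grid| = 480
step 2: project along z, AND mask (79/100) → |grid| = 386
step 3: project along y, AND mask (58/100) → |grid| = 229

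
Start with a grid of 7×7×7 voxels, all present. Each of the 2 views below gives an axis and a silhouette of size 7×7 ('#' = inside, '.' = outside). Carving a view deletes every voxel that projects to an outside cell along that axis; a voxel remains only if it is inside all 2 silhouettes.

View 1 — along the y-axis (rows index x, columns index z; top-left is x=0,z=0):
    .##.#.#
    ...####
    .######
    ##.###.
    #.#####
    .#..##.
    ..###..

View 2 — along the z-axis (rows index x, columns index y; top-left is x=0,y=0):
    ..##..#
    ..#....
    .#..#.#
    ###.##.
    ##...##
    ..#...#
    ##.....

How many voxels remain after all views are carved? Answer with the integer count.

before carving: 343 voxels (7×7×7)
step 1: project along y, AND mask (31/49) → |grid| = 217
step 2: project along z, AND mask (20/49) → |grid| = 95

|visual hull| = 95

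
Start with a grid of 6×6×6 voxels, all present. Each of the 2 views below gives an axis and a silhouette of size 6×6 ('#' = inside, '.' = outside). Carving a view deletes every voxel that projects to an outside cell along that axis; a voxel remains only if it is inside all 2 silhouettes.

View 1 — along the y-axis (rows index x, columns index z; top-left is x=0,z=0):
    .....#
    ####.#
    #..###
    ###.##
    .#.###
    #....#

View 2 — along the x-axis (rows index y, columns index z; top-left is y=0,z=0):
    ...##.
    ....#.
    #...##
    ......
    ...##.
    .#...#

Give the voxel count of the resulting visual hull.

voxel count = 37

initial block: 6^3 = 216
after view 1 [y-axis, 21 of 36 cells solid] → remaining = 126
after view 2 [x-axis, 10 of 36 cells solid] → remaining = 37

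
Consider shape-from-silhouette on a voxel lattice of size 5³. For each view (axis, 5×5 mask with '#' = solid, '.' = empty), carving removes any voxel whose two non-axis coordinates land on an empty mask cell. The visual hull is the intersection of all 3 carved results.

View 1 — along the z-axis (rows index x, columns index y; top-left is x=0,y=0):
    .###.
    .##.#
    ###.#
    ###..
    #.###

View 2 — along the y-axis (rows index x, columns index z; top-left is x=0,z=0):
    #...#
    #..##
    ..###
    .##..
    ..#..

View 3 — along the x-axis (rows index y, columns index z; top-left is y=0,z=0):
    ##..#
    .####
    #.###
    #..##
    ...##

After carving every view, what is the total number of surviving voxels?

initial block: 5^3 = 125
[1] z-view keeps 17 columns → grid now 85
[2] y-view keeps 11 columns → grid now 37
[3] x-view keeps 16 columns → grid now 26

|visual hull| = 26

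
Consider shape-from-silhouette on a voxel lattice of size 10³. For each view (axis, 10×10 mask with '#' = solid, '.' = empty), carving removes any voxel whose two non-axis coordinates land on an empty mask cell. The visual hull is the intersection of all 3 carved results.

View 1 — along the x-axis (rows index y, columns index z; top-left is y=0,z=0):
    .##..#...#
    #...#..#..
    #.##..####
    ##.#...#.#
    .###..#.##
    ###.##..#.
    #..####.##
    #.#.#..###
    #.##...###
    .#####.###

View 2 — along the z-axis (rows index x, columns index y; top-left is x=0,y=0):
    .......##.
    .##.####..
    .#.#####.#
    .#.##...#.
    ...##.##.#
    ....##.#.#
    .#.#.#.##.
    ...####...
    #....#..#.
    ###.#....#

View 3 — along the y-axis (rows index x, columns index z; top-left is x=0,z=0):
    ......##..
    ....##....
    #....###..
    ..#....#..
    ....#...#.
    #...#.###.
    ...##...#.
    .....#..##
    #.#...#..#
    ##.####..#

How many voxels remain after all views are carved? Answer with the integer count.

full grid |V| = 1000
[1] x-view keeps 58 columns → grid now 580
[2] z-view keeps 45 columns → grid now 260
[3] y-view keeps 34 columns → grid now 87

87 voxels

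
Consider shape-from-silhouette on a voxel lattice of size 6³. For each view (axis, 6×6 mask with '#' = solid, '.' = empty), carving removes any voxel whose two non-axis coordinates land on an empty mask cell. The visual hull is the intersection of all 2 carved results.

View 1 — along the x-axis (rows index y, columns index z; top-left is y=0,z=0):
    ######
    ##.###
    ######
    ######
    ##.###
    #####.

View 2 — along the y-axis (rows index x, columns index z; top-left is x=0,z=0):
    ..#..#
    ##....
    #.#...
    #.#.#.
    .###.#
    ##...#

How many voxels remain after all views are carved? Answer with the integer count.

start: 6×6×6 = 216 voxels
carve view 1 (along x, YZ-mask fill 33/36): 198 voxels remain
carve view 2 (along y, XZ-mask fill 16/36): 85 voxels remain

remaining voxels: 85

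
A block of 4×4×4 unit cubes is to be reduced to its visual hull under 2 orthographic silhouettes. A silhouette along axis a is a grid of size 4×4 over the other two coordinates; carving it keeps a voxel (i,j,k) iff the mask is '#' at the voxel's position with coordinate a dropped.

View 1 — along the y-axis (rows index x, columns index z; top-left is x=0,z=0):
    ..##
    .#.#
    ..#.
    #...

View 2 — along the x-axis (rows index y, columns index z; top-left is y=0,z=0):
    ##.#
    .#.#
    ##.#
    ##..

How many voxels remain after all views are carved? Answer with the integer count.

voxel count = 13

full grid |V| = 64
after view 1 [y-axis, 6 of 16 cells solid] → remaining = 24
after view 2 [x-axis, 10 of 16 cells solid] → remaining = 13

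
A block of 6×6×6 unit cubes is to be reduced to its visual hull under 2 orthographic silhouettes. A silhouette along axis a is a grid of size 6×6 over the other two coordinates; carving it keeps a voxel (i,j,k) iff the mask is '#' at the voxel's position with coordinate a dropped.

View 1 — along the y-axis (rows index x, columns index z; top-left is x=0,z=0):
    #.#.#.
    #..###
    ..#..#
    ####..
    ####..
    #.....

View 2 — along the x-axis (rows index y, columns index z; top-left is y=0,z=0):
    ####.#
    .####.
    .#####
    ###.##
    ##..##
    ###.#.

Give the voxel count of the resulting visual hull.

|visual hull| = 79

initial block: 6^3 = 216
[1] y-view keeps 18 columns → grid now 108
[2] x-view keeps 27 columns → grid now 79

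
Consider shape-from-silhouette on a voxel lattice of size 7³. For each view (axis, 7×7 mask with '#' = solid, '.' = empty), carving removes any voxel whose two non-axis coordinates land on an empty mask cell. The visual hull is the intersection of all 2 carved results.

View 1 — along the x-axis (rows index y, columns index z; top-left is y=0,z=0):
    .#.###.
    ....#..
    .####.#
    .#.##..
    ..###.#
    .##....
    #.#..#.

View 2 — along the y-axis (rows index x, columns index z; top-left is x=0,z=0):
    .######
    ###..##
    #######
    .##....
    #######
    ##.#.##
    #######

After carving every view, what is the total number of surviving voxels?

full grid |V| = 343
carve view 1 (along x, YZ-mask fill 22/49): 154 voxels remain
carve view 2 (along y, XZ-mask fill 39/49): 121 voxels remain

voxel count = 121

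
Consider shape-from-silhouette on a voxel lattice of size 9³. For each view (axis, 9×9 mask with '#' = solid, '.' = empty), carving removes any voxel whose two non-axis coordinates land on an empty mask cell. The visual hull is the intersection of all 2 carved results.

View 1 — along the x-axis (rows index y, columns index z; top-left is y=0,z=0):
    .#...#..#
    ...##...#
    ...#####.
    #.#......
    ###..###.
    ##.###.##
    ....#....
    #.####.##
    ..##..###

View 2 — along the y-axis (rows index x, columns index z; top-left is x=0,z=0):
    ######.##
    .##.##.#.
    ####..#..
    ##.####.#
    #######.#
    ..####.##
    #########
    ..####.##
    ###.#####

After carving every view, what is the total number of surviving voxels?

272 voxels

initial block: 9^3 = 729
carve view 1 (along x, YZ-mask fill 39/81): 351 voxels remain
carve view 2 (along y, XZ-mask fill 62/81): 272 voxels remain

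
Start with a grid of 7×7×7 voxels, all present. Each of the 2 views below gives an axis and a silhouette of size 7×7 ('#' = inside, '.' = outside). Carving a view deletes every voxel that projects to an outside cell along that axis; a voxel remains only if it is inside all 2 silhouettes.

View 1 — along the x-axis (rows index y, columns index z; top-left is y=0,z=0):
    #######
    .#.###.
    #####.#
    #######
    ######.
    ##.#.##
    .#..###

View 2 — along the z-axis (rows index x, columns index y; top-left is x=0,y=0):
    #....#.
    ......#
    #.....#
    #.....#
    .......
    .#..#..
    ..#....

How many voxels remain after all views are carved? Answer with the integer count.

54 voxels

start: 7×7×7 = 343 voxels
step 1: project along x, AND mask (39/49) → |grid| = 273
step 2: project along z, AND mask (10/49) → |grid| = 54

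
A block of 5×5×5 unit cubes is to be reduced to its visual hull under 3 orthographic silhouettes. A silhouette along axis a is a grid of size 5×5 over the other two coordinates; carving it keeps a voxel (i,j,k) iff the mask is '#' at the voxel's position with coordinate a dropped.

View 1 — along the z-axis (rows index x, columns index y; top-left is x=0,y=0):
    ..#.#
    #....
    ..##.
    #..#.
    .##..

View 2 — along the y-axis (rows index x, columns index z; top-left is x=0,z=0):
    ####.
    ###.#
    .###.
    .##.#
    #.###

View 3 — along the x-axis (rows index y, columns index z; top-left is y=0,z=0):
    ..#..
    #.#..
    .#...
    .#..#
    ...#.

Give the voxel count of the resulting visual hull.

full grid |V| = 125
  1. axis=2 (XY plane), |mask|=9  ⇒  voxels=45
  2. axis=1 (XZ plane), |mask|=18  ⇒  voxels=32
  3. axis=0 (YZ plane), |mask|=7  ⇒  voxels=10

|visual hull| = 10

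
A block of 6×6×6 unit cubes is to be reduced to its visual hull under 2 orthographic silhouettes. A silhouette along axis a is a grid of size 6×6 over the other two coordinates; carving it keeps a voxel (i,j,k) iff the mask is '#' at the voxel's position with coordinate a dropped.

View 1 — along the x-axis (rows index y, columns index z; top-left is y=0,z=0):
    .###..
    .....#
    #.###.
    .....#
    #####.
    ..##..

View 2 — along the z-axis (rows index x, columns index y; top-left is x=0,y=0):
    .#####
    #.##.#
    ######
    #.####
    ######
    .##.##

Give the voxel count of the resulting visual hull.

initial block: 6^3 = 216
after view 1 [x-axis, 16 of 36 cells solid] → remaining = 96
after view 2 [z-axis, 30 of 36 cells solid] → remaining = 82

remaining voxels: 82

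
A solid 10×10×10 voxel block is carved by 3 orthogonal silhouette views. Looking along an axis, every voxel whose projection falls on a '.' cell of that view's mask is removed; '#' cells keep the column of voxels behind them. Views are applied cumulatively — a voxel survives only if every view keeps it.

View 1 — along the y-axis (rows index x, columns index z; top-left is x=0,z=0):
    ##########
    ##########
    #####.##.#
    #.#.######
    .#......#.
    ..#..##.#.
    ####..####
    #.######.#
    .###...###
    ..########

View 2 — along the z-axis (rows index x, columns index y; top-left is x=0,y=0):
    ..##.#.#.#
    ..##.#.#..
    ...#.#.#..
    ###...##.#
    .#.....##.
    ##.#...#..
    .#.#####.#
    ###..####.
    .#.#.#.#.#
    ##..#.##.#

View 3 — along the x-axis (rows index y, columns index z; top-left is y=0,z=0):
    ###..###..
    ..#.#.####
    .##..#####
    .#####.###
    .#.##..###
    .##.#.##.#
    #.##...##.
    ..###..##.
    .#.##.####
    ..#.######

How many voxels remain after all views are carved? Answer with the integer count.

remaining voxels: 243

before carving: 1000 voxels (10×10×10)
[1] y-view keeps 72 columns → grid now 720
[2] z-view keeps 50 columns → grid now 374
[3] x-view keeps 63 columns → grid now 243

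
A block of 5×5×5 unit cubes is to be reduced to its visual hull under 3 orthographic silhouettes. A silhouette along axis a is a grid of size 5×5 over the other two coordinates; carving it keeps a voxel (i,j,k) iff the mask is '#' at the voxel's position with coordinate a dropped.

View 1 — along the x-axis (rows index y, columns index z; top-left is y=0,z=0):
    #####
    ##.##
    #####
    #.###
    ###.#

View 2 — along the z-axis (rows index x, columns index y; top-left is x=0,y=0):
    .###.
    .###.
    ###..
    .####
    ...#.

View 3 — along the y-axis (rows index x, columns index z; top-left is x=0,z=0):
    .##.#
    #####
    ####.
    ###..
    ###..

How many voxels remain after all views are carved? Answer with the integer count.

|visual hull| = 43

initial block: 5^3 = 125
V1 x: intersect with YZ mask (22 set) -- 110 left
V2 z: intersect with XY mask (14 set) -- 61 left
V3 y: intersect with XZ mask (18 set) -- 43 left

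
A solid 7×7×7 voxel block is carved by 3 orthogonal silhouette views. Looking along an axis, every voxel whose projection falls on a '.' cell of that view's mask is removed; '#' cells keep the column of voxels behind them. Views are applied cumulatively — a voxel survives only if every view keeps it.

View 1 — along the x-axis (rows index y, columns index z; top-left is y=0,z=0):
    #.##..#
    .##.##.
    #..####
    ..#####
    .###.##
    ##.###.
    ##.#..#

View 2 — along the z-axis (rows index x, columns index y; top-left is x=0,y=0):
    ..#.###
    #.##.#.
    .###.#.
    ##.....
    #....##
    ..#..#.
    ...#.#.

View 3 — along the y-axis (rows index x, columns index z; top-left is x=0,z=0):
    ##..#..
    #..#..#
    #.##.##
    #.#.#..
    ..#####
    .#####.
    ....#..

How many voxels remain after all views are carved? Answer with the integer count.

full grid |V| = 343
step 1: project along x, AND mask (32/49) → |grid| = 224
step 2: project along z, AND mask (21/49) → |grid| = 98
step 3: project along y, AND mask (25/49) → |grid| = 52

remaining voxels: 52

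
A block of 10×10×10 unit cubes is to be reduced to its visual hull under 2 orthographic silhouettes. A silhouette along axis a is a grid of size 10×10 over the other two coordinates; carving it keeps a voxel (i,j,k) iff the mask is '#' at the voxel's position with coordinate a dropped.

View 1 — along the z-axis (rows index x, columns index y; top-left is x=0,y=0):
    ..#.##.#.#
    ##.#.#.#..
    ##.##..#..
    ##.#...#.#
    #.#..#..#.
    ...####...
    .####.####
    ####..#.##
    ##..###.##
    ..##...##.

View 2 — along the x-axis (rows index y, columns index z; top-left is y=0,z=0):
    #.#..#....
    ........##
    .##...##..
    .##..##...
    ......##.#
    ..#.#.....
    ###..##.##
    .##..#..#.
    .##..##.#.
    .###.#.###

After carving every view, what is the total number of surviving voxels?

215 voxels

start: 10×10×10 = 1000 voxels
[1] z-view keeps 54 columns → grid now 540
[2] x-view keeps 41 columns → grid now 215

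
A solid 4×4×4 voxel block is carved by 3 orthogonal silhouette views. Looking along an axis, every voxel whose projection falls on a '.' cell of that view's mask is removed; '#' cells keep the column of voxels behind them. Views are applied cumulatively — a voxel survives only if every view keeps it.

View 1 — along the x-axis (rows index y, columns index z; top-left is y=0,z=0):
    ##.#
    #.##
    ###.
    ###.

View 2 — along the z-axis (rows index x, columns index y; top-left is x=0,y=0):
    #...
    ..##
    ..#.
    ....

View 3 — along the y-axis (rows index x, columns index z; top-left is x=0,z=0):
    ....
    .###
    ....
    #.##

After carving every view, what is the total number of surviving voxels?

before carving: 64 voxels (4×4×4)
carve view 1 (along x, YZ-mask fill 12/16): 48 voxels remain
carve view 2 (along z, XY-mask fill 4/16): 12 voxels remain
carve view 3 (along y, XZ-mask fill 6/16): 4 voxels remain

voxel count = 4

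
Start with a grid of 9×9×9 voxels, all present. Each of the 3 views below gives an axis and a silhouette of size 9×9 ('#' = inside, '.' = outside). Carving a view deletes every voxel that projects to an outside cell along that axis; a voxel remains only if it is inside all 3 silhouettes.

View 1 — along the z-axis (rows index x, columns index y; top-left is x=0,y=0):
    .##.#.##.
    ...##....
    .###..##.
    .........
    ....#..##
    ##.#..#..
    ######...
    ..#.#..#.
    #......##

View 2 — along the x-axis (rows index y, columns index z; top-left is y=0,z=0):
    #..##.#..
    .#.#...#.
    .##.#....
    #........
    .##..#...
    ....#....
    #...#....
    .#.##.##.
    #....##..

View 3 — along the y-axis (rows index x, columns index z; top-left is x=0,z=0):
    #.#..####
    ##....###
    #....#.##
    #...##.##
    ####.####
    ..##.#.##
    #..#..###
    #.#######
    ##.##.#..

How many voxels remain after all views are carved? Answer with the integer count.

voxel count = 50

initial block: 9^3 = 729
after view 1 [z-axis, 31 of 81 cells solid] → remaining = 279
after view 2 [x-axis, 25 of 81 cells solid] → remaining = 93
after view 3 [y-axis, 51 of 81 cells solid] → remaining = 50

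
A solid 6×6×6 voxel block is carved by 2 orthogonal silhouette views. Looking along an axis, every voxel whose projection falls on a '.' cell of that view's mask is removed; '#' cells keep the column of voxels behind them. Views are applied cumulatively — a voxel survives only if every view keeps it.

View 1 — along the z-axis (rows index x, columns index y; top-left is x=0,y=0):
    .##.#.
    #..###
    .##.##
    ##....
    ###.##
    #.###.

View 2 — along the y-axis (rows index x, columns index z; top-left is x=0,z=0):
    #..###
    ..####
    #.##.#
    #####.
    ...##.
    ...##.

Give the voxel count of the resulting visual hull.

72 voxels

full grid |V| = 216
  1. axis=2 (XY plane), |mask|=22  ⇒  voxels=132
  2. axis=1 (XZ plane), |mask|=21  ⇒  voxels=72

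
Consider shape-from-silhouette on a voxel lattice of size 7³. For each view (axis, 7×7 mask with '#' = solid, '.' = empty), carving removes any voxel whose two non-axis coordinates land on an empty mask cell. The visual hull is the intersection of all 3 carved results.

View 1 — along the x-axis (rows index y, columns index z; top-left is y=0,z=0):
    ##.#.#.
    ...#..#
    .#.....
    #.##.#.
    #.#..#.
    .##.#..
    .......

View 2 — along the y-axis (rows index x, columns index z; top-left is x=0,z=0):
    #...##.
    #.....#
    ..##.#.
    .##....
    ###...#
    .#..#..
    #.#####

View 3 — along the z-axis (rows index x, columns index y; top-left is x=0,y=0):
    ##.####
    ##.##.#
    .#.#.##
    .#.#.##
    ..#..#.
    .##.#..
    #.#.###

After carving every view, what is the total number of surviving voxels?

start: 7×7×7 = 343 voxels
[1] x-view keeps 17 columns → grid now 119
[2] y-view keeps 22 columns → grid now 54
[3] z-view keeps 29 columns → grid now 31

|visual hull| = 31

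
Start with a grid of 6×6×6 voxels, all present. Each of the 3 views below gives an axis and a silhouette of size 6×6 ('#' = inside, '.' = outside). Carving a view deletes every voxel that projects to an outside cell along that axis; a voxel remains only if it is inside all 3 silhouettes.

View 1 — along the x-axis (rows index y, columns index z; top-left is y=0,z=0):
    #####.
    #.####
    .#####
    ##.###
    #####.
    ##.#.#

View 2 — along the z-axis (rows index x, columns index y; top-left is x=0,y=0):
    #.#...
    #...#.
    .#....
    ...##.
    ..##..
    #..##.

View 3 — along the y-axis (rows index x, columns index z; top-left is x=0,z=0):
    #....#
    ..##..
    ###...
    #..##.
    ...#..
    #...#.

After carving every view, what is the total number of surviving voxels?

22 voxels

initial block: 6^3 = 216
step 1: project along x, AND mask (29/36) → |grid| = 174
step 2: project along z, AND mask (12/36) → |grid| = 60
step 3: project along y, AND mask (13/36) → |grid| = 22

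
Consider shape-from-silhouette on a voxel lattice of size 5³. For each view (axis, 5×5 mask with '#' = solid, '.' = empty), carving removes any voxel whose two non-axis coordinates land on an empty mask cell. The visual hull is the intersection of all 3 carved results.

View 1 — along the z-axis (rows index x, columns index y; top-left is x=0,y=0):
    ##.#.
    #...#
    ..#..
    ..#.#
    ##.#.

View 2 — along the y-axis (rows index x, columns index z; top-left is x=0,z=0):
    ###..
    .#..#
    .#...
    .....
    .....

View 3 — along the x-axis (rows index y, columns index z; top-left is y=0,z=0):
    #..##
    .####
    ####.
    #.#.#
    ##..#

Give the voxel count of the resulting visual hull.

|visual hull| = 9

initial block: 5^3 = 125
carve view 1 (along z, XY-mask fill 11/25): 55 voxels remain
carve view 2 (along y, XZ-mask fill 6/25): 14 voxels remain
carve view 3 (along x, YZ-mask fill 17/25): 9 voxels remain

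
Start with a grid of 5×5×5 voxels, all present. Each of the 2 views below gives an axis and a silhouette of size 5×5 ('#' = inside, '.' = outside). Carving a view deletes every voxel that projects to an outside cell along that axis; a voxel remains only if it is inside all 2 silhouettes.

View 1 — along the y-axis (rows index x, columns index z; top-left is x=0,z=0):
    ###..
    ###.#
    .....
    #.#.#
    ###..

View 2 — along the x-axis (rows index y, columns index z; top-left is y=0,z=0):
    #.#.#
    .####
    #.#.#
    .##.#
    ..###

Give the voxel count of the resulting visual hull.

before carving: 125 voxels (5×5×5)
after view 1 [y-axis, 13 of 25 cells solid] → remaining = 65
after view 2 [x-axis, 16 of 25 cells solid] → remaining = 44

voxel count = 44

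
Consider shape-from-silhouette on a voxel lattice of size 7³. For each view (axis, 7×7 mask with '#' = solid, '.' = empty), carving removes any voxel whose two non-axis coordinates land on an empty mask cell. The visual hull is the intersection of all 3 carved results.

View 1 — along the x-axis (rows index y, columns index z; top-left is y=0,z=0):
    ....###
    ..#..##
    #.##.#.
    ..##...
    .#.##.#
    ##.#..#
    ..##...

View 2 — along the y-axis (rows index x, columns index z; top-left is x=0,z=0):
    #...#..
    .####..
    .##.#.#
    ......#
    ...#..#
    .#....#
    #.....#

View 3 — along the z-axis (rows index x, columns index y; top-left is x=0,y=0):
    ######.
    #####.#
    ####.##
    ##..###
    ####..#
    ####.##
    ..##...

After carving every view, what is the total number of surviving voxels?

|visual hull| = 38

initial block: 7^3 = 343
after view 1 [x-axis, 22 of 49 cells solid] → remaining = 154
after view 2 [y-axis, 17 of 49 cells solid] → remaining = 54
after view 3 [z-axis, 36 of 49 cells solid] → remaining = 38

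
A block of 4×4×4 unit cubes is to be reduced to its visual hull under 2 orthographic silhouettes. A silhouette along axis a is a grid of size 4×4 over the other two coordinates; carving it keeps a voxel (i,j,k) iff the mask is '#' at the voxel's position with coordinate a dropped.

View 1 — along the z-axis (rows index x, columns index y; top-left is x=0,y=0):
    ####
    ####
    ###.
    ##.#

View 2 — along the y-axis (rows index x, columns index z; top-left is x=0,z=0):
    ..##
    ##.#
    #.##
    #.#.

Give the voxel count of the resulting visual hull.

initial block: 4^3 = 64
step 1: project along z, AND mask (14/16) → |grid| = 56
step 2: project along y, AND mask (10/16) → |grid| = 35

remaining voxels: 35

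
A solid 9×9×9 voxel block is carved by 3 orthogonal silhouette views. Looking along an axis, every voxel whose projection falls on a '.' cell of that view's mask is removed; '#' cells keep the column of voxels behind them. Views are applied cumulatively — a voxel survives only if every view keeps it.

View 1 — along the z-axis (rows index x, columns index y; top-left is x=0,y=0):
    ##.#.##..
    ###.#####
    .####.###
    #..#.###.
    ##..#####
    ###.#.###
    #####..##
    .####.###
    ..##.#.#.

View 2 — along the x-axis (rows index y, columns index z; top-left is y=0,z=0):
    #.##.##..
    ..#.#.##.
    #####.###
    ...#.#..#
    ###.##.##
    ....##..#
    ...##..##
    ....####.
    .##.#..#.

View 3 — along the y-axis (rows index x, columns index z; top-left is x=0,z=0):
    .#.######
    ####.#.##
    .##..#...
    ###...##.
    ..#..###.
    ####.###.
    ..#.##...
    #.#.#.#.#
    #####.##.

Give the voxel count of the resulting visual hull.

full grid |V| = 729
after view 1 [z-axis, 57 of 81 cells solid] → remaining = 513
after view 2 [x-axis, 42 of 81 cells solid] → remaining = 265
after view 3 [y-axis, 48 of 81 cells solid] → remaining = 148

voxel count = 148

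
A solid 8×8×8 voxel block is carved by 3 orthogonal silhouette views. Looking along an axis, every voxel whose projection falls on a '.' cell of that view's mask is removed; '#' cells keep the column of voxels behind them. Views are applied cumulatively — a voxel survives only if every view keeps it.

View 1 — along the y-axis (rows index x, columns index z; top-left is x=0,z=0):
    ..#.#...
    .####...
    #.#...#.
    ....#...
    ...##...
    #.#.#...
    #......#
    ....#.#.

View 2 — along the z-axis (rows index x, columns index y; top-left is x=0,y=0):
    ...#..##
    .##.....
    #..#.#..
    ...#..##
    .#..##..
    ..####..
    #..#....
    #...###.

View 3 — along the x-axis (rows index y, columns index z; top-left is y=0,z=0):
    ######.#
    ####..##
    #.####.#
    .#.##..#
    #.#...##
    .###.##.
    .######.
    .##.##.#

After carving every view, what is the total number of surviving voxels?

before carving: 512 voxels (8×8×8)
step 1: project along y, AND mask (19/64) → |grid| = 152
step 2: project along z, AND mask (24/64) → |grid| = 56
step 3: project along x, AND mask (43/64) → |grid| = 35

35 voxels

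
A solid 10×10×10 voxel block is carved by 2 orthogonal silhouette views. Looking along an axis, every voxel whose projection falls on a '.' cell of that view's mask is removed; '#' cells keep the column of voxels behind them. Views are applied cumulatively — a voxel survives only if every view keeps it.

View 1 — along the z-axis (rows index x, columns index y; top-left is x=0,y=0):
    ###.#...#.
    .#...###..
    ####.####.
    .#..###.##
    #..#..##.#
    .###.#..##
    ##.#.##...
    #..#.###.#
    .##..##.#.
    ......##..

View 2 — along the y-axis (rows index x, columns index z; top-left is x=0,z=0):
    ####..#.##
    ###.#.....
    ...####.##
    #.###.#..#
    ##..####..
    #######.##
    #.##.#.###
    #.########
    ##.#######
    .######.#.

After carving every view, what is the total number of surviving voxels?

voxel count = 367

full grid |V| = 1000
after view 1 [z-axis, 52 of 100 cells solid] → remaining = 520
after view 2 [y-axis, 70 of 100 cells solid] → remaining = 367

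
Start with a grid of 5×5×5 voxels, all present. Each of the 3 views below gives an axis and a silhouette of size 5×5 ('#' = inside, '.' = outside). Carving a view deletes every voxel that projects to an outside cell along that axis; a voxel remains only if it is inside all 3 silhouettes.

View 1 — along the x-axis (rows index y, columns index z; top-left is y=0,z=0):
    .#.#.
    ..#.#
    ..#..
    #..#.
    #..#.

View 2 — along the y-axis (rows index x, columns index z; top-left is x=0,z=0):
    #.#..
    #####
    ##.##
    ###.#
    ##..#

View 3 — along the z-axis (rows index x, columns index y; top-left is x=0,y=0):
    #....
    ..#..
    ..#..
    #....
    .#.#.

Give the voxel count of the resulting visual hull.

full grid |V| = 125
[1] x-view keeps 9 columns → grid now 45
[2] y-view keeps 18 columns → grid now 30
[3] z-view keeps 6 columns → grid now 4

4 voxels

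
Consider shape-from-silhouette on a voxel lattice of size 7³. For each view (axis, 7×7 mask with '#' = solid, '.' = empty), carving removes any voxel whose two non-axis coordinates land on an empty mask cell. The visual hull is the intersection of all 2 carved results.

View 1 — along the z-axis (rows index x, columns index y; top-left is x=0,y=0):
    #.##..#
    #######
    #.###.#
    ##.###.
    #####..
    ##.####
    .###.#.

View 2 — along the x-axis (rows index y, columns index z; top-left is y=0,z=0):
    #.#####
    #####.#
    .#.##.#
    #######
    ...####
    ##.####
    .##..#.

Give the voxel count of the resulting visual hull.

remaining voxels: 191

before carving: 343 voxels (7×7×7)
step 1: project along z, AND mask (36/49) → |grid| = 252
step 2: project along x, AND mask (36/49) → |grid| = 191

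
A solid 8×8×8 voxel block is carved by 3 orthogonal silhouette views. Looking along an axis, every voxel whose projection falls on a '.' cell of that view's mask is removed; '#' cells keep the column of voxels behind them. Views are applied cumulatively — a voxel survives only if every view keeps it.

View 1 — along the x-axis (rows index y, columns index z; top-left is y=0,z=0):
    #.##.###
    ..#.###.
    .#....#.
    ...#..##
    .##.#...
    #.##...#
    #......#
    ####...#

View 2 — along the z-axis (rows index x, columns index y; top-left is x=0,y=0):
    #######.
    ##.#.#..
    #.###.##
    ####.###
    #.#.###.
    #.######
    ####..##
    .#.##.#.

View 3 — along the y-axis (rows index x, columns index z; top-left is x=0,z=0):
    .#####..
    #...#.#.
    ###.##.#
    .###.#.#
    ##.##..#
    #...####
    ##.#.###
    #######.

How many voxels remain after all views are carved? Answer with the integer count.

initial block: 8^3 = 512
[1] x-view keeps 29 columns → grid now 232
[2] z-view keeps 46 columns → grid now 164
[3] y-view keeps 42 columns → grid now 104

104 voxels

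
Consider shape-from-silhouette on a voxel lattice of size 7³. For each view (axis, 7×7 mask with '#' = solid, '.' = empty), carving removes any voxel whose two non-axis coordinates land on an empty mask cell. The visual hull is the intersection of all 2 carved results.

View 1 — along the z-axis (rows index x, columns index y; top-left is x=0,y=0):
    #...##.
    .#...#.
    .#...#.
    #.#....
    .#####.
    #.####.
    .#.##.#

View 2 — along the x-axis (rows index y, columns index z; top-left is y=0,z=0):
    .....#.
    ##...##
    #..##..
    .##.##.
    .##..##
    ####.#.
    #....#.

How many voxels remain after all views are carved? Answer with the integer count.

before carving: 343 voxels (7×7×7)
after view 1 [z-axis, 23 of 49 cells solid] → remaining = 161
after view 2 [x-axis, 23 of 49 cells solid] → remaining = 83

83 voxels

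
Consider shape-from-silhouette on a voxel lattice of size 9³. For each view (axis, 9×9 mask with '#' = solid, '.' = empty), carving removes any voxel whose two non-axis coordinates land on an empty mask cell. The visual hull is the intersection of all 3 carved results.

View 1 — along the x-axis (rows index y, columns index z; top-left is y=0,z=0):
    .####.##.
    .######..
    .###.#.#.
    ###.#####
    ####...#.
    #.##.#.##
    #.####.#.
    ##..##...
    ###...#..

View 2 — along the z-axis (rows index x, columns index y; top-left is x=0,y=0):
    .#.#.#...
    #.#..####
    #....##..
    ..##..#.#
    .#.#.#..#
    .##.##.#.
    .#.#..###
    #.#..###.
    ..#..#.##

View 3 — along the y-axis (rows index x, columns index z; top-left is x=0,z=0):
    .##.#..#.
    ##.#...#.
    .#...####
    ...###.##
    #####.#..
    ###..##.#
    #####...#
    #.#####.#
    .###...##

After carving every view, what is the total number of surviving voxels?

voxel count = 128

start: 9×9×9 = 729 voxels
  1. axis=0 (YZ plane), |mask|=50  ⇒  voxels=450
  2. axis=2 (XY plane), |mask|=39  ⇒  voxels=216
  3. axis=1 (XZ plane), |mask|=48  ⇒  voxels=128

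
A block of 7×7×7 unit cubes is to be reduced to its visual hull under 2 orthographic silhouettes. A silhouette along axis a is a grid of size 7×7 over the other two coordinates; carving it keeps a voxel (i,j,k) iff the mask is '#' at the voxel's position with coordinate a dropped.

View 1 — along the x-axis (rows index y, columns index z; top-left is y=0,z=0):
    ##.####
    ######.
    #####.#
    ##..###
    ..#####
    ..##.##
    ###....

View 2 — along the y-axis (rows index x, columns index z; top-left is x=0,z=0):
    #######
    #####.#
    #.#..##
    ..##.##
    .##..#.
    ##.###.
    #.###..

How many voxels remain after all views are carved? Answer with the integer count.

remaining voxels: 165

initial block: 7^3 = 343
[1] x-view keeps 35 columns → grid now 245
[2] y-view keeps 33 columns → grid now 165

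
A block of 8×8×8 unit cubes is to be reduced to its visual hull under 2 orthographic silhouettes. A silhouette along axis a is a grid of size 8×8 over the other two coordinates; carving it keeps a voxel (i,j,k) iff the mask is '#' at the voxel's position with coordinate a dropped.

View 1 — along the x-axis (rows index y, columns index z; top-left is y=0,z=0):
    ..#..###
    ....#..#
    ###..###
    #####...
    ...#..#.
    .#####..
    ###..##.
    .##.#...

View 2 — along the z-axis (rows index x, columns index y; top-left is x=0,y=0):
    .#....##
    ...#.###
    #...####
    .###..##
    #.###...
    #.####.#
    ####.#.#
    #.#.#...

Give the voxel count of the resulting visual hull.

start: 8×8×8 = 512 voxels
V1 x: intersect with YZ mask (32 set) -- 256 left
V2 z: intersect with XY mask (36 set) -- 147 left

147 voxels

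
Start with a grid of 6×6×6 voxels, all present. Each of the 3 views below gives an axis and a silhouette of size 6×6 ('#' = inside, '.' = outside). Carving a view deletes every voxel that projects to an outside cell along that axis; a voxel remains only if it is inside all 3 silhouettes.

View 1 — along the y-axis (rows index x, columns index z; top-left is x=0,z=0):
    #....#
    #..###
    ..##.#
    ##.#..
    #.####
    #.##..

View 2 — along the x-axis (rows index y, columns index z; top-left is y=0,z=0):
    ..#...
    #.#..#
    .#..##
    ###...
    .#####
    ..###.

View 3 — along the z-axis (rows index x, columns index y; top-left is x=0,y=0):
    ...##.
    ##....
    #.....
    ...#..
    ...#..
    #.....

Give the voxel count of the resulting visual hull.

before carving: 216 voxels (6×6×6)
step 1: project along y, AND mask (20/36) → |grid| = 120
step 2: project along x, AND mask (18/36) → |grid| = 56
step 3: project along z, AND mask (8/36) → |grid| = 10

voxel count = 10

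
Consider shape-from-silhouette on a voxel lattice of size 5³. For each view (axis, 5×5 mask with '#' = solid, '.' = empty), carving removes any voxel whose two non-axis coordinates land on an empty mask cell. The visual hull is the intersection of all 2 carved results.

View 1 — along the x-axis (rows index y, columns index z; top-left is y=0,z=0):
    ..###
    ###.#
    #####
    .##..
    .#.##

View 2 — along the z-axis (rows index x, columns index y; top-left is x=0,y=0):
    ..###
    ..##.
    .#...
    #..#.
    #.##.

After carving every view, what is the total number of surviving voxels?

start: 5×5×5 = 125 voxels
V1 x: intersect with YZ mask (17 set) -- 85 left
V2 z: intersect with XY mask (11 set) -- 36 left

|visual hull| = 36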